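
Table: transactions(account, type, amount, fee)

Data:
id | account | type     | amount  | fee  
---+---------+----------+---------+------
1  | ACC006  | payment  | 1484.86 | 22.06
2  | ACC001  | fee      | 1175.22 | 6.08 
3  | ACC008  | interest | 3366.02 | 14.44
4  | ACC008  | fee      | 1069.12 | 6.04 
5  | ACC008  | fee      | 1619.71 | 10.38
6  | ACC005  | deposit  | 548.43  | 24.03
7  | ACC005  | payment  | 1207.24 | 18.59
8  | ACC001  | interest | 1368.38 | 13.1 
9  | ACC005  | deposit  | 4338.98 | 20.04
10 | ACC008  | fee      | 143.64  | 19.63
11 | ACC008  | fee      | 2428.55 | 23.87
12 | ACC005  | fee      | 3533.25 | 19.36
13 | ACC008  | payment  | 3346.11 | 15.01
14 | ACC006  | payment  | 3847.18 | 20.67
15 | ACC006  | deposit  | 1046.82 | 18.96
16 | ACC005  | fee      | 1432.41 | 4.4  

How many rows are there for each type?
SELECT type, COUNT(*) as count
FROM transactions
GROUP BY type

Result:
  deposit: 3
  fee: 7
  interest: 2
  payment: 4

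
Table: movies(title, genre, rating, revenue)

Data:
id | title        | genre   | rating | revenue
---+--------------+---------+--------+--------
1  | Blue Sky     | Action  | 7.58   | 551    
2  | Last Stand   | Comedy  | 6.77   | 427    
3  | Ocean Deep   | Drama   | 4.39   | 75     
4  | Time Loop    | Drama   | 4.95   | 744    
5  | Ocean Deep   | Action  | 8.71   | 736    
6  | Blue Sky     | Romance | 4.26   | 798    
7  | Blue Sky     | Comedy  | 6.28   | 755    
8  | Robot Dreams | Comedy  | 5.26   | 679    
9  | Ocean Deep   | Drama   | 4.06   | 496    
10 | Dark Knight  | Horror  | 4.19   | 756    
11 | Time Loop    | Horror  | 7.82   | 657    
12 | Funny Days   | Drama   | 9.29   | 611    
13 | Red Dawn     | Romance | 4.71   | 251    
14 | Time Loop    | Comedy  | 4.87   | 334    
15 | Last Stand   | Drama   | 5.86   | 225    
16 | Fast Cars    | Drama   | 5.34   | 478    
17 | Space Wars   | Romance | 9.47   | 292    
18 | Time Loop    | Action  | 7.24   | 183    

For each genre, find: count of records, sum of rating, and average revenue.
SELECT genre,
       COUNT(*) as cnt,
       SUM(rating) as total_rating,
       AVG(revenue) as avg_revenue
FROM movies
GROUP BY genre

Result:
  Action: 3 records, 23.53 total rating, 490.00 avg revenue
  Comedy: 4 records, 23.18 total rating, 548.75 avg revenue
  Drama: 6 records, 33.89 total rating, 438.17 avg revenue
  Horror: 2 records, 12.01 total rating, 706.50 avg revenue
  Romance: 3 records, 18.44 total rating, 447.00 avg revenue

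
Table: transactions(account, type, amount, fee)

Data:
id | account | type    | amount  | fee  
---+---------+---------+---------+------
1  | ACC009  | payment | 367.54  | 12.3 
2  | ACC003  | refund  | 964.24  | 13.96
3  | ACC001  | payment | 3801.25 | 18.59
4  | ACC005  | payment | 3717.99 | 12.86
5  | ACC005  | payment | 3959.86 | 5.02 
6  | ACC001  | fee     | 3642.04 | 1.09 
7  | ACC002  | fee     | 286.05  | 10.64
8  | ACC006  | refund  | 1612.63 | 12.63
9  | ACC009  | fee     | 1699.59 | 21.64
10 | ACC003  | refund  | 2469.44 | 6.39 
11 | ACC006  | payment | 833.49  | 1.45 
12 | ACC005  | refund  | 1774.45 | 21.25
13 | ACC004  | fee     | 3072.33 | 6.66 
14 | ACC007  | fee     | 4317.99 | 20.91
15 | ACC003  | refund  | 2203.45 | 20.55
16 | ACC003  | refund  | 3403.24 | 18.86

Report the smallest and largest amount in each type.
SELECT type, MIN(amount), MAX(amount)
FROM transactions
GROUP BY type

Result:
  fee: min=286.05, max=4317.99
  payment: min=367.54, max=3959.86
  refund: min=964.24, max=3403.24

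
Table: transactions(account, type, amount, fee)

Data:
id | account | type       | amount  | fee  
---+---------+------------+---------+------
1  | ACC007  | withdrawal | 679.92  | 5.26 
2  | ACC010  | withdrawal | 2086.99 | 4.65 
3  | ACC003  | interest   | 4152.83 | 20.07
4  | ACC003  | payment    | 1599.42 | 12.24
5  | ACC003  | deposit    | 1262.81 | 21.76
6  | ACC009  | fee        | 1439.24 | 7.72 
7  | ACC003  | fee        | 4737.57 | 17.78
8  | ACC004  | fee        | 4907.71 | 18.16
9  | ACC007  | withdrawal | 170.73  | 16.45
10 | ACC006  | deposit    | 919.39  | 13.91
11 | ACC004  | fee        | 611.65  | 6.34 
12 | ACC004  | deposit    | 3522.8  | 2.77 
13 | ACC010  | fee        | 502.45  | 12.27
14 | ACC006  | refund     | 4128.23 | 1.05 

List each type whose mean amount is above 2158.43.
SELECT type, AVG(amount)
FROM transactions
GROUP BY type
HAVING AVG(amount) > 2158.43

Result:
  fee: avg=2439.72
  interest: avg=4152.83
  refund: avg=4128.23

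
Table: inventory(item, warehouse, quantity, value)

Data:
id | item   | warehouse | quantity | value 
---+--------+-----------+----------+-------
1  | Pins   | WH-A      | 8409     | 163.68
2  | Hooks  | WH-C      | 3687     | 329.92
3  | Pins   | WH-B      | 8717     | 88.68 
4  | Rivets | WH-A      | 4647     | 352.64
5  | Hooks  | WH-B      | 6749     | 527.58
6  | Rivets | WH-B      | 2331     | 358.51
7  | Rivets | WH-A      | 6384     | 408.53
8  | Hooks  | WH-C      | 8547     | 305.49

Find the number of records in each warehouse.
SELECT warehouse, COUNT(*) as count
FROM inventory
GROUP BY warehouse

Result:
  WH-A: 3
  WH-B: 3
  WH-C: 2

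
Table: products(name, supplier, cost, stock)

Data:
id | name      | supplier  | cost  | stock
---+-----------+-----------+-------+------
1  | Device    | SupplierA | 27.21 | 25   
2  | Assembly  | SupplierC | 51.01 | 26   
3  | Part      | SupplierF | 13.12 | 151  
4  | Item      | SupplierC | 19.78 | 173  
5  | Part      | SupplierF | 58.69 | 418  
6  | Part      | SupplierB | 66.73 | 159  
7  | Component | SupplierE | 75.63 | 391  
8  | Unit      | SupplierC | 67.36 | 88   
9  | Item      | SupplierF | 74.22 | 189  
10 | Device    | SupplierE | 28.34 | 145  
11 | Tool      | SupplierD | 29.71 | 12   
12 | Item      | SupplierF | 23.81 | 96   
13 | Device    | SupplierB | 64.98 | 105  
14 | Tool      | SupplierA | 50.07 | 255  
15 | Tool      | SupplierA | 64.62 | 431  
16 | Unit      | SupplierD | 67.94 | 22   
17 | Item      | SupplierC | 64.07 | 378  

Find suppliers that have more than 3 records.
SELECT supplier, COUNT(*) as cnt
FROM products
GROUP BY supplier
HAVING COUNT(*) > 3

Result:
  SupplierC: 4
  SupplierF: 4

Note: HAVING filters groups after aggregation, WHERE filters rows before.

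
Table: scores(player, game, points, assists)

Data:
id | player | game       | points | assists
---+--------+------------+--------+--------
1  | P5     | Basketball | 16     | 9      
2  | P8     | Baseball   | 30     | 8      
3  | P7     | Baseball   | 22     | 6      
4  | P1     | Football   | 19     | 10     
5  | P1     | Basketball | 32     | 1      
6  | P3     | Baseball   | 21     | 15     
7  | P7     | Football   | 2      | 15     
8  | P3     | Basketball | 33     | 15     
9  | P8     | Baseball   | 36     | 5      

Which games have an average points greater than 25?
SELECT game, AVG(points)
FROM scores
GROUP BY game
HAVING AVG(points) > 25

Result:
  Baseball: avg=27.25
  Basketball: avg=27.00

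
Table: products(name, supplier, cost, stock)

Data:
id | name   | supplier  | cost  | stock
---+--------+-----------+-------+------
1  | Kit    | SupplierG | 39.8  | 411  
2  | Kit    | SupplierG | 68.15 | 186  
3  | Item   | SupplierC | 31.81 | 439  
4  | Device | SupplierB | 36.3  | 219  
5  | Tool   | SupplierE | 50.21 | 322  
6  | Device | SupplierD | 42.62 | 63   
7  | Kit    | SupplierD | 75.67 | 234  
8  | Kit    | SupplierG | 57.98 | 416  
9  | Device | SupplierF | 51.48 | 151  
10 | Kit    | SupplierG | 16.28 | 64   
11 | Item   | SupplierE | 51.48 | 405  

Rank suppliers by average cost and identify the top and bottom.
SELECT supplier, AVG(cost)
FROM products
GROUP BY supplier
ORDER BY AVG(cost)

All groups:
  SupplierC: 31.81
  SupplierB: 36.30
  SupplierG: 45.55
  SupplierE: 50.85
  SupplierF: 51.48
  SupplierD: 59.15

Highest: SupplierD (59.15)
Lowest: SupplierC (31.81)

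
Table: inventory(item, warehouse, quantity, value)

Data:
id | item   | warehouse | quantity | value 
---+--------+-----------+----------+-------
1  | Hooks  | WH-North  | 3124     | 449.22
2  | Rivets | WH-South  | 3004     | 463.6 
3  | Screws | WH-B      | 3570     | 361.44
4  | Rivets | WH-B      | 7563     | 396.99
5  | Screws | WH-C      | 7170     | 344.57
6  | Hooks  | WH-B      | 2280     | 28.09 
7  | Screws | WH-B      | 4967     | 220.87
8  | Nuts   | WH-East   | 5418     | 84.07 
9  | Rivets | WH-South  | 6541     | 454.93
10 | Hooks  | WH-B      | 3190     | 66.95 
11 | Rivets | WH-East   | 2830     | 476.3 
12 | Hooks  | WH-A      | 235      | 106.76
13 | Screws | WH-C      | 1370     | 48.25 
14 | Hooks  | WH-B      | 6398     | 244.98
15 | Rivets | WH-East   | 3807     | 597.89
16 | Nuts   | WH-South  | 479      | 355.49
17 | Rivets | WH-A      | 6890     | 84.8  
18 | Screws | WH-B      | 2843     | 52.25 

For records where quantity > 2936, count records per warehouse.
SELECT warehouse, COUNT(*)
FROM inventory
WHERE quantity > 2936
GROUP BY warehouse

Note: WHERE filters rows before grouping.

Result:
  WH-A: 1
  WH-B: 5
  WH-C: 1
  WH-East: 2
  WH-North: 1
  WH-South: 2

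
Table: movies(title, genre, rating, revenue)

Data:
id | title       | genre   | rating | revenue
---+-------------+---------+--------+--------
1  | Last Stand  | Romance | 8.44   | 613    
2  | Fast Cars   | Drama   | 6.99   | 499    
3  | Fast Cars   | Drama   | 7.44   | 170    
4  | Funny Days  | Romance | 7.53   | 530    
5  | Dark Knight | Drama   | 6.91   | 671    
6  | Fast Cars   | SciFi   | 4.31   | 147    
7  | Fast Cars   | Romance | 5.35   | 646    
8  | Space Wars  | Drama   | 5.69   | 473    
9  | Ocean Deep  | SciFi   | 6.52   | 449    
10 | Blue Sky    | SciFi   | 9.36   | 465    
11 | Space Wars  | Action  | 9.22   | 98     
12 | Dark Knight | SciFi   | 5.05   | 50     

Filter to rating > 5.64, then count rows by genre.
SELECT genre, COUNT(*)
FROM movies
WHERE rating > 5.64
GROUP BY genre

Note: WHERE filters rows before grouping.

Result:
  Action: 1
  Drama: 4
  Romance: 2
  SciFi: 2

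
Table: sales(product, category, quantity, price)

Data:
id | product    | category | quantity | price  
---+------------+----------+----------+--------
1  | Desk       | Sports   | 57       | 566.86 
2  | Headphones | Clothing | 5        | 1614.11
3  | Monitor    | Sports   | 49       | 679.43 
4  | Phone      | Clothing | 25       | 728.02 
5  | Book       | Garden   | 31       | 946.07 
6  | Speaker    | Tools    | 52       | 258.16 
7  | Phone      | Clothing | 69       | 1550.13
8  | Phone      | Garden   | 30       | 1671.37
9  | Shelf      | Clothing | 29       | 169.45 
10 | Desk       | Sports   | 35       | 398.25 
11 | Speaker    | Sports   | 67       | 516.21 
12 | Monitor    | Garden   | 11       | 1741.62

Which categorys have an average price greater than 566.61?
SELECT category, AVG(price)
FROM sales
GROUP BY category
HAVING AVG(price) > 566.61

Result:
  Clothing: avg=1015.43
  Garden: avg=1453.02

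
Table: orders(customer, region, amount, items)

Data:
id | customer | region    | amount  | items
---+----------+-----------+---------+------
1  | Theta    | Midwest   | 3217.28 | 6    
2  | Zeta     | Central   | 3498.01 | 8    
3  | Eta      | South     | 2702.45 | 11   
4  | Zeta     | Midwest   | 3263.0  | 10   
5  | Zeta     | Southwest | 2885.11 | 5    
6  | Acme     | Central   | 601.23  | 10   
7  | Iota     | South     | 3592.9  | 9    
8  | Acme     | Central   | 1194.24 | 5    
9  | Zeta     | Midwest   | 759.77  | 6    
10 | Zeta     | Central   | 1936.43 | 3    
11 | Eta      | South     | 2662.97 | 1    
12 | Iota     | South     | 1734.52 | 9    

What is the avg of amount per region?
SELECT region, AVG(amount) as result
FROM orders
GROUP BY region

Result:
  Central: 1807.48
  Midwest: 2413.35
  South: 2673.21
  Southwest: 2885.11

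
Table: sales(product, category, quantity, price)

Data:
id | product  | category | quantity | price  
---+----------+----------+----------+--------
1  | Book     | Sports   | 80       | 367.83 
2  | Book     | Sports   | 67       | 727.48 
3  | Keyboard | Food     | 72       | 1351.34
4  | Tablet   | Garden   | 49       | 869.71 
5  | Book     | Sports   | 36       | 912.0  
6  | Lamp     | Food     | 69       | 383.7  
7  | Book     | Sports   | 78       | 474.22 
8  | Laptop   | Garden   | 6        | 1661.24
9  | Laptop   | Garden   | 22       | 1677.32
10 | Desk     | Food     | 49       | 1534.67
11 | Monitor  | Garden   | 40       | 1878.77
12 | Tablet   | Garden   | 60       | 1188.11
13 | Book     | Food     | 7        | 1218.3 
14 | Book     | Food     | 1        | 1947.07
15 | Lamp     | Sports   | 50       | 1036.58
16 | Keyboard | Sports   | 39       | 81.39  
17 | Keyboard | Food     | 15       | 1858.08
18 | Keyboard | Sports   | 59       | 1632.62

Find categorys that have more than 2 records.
SELECT category, COUNT(*) as cnt
FROM sales
GROUP BY category
HAVING COUNT(*) > 2

Result:
  Food: 6
  Garden: 5
  Sports: 7

Note: HAVING filters groups after aggregation, WHERE filters rows before.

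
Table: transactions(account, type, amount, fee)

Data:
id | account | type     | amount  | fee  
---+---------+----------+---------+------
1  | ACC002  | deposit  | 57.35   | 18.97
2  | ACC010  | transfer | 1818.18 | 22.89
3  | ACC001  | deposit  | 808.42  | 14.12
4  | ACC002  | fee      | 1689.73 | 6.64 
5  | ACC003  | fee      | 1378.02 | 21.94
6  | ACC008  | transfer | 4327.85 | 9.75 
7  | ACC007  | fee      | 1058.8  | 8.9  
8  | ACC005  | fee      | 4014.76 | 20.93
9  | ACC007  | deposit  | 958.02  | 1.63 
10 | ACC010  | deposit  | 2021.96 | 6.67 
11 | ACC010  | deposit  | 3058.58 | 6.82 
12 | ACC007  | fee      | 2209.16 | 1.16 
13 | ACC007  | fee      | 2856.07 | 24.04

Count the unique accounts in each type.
SELECT type, COUNT(DISTINCT account)
FROM transactions
GROUP BY type

Result:
  deposit: 4 distinct
  fee: 4 distinct
  transfer: 2 distinct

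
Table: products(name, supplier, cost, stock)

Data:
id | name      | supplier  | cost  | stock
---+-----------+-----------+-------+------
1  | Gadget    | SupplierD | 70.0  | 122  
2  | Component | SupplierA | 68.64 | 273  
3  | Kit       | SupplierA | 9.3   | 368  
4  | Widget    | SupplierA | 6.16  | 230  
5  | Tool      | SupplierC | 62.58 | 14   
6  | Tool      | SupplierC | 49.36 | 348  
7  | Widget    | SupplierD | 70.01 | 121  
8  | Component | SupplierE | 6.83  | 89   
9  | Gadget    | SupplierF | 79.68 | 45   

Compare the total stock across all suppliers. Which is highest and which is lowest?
SELECT supplier, SUM(stock)
FROM products
GROUP BY supplier
ORDER BY SUM(stock)

All groups:
  SupplierF: 45
  SupplierE: 89
  SupplierD: 243
  SupplierC: 362
  SupplierA: 871

Highest: SupplierA (871)
Lowest: SupplierF (45)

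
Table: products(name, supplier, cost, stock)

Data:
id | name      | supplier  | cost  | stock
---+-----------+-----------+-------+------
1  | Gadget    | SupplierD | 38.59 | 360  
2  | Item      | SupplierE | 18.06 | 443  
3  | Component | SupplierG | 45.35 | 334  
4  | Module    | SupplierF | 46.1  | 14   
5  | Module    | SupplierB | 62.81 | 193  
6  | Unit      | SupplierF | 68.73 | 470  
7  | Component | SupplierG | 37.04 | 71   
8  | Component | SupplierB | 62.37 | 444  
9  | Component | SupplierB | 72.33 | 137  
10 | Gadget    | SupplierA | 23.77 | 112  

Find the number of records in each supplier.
SELECT supplier, COUNT(*) as count
FROM products
GROUP BY supplier

Result:
  SupplierA: 1
  SupplierB: 3
  SupplierD: 1
  SupplierE: 1
  SupplierF: 2
  SupplierG: 2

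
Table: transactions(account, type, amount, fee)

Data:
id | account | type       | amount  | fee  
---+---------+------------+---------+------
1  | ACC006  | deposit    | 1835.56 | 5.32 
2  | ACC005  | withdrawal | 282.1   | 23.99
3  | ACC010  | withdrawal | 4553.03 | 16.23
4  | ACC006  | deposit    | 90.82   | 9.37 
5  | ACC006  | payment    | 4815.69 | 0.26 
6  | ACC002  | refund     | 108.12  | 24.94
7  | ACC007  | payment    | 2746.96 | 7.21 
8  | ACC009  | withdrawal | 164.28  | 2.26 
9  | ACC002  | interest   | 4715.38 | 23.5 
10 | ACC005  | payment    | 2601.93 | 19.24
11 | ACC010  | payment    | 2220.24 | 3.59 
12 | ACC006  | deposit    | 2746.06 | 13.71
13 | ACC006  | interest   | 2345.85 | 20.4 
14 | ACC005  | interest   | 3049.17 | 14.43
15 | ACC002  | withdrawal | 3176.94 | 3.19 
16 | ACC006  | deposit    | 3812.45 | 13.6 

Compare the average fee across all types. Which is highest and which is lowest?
SELECT type, AVG(fee)
FROM transactions
GROUP BY type
ORDER BY AVG(fee)

All groups:
  payment: 7.58
  deposit: 10.50
  withdrawal: 11.42
  interest: 19.44
  refund: 24.94

Highest: refund (24.94)
Lowest: payment (7.58)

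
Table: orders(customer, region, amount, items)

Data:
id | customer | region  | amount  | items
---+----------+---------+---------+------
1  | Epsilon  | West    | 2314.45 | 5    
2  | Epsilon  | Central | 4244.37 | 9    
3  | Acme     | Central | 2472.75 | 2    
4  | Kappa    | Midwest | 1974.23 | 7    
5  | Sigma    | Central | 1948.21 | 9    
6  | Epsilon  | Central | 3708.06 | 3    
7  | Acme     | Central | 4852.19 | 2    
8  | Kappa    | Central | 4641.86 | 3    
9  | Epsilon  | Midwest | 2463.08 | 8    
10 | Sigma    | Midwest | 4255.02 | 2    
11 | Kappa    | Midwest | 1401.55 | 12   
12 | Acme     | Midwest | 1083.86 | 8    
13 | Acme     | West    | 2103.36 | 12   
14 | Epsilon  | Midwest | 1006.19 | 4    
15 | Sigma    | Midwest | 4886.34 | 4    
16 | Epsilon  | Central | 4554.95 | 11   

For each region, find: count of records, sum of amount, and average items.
SELECT region,
       COUNT(*) as cnt,
       SUM(amount) as total_amount,
       AVG(items) as avg_items
FROM orders
GROUP BY region

Result:
  Central: 7 records, 26422.39 total amount, 5.57 avg items
  Midwest: 7 records, 17070.27 total amount, 6.43 avg items
  West: 2 records, 4417.81 total amount, 8.50 avg items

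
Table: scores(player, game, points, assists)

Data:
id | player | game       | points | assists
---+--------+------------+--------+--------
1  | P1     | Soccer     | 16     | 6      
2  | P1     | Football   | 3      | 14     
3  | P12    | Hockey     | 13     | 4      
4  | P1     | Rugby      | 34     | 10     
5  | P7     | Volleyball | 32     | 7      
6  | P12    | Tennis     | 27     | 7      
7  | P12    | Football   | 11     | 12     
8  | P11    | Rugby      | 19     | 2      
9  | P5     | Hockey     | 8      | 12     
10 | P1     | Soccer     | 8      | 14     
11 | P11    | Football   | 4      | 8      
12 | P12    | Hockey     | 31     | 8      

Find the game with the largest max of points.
SELECT game, MAX(points) as val
FROM scores
GROUP BY game
ORDER BY val DESC
LIMIT 1

Result: Rugby with max(points) = 34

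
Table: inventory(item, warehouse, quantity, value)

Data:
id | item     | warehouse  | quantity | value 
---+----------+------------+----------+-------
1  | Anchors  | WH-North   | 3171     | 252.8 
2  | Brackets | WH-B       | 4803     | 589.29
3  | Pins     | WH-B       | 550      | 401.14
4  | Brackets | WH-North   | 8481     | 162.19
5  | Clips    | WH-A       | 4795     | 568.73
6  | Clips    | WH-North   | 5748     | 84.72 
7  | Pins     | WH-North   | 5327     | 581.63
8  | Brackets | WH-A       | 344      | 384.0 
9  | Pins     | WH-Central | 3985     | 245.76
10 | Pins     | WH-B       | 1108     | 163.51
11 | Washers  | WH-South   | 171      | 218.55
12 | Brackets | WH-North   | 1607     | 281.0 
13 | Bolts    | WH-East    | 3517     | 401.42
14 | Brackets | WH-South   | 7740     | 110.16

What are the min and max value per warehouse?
SELECT warehouse, MIN(value), MAX(value)
FROM inventory
GROUP BY warehouse

Result:
  WH-A: min=384.00, max=568.73
  WH-B: min=163.51, max=589.29
  WH-Central: min=245.76, max=245.76
  WH-East: min=401.42, max=401.42
  WH-North: min=84.72, max=581.63
  WH-South: min=110.16, max=218.55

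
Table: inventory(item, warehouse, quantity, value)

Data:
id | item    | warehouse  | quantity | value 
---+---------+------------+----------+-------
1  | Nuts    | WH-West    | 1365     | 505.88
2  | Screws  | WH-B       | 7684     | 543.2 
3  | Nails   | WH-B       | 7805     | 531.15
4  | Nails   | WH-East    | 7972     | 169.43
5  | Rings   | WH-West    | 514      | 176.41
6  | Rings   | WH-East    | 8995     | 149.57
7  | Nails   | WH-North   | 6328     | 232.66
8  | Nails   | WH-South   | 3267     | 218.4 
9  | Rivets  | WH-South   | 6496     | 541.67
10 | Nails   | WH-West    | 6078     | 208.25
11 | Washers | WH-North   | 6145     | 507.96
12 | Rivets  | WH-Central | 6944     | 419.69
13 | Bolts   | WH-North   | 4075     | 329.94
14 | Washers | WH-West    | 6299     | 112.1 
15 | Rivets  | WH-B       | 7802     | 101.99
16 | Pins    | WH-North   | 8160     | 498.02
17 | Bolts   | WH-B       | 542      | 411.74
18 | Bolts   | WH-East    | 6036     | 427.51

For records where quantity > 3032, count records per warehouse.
SELECT warehouse, COUNT(*)
FROM inventory
WHERE quantity > 3032
GROUP BY warehouse

Note: WHERE filters rows before grouping.

Result:
  WH-B: 3
  WH-Central: 1
  WH-East: 3
  WH-North: 4
  WH-South: 2
  WH-West: 2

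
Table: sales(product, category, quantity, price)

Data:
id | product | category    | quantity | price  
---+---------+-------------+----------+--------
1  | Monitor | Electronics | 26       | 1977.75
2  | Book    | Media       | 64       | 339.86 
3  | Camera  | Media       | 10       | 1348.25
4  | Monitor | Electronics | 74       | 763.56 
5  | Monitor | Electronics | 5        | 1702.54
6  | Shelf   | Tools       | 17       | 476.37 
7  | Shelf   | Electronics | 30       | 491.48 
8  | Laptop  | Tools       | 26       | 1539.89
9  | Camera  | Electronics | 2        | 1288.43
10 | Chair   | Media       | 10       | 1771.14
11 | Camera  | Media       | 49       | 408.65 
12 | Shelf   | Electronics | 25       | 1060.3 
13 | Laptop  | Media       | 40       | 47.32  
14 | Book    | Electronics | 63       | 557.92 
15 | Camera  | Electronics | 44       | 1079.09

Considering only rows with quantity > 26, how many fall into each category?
SELECT category, COUNT(*)
FROM sales
WHERE quantity > 26
GROUP BY category

Note: WHERE filters rows before grouping.

Result:
  Electronics: 4
  Media: 3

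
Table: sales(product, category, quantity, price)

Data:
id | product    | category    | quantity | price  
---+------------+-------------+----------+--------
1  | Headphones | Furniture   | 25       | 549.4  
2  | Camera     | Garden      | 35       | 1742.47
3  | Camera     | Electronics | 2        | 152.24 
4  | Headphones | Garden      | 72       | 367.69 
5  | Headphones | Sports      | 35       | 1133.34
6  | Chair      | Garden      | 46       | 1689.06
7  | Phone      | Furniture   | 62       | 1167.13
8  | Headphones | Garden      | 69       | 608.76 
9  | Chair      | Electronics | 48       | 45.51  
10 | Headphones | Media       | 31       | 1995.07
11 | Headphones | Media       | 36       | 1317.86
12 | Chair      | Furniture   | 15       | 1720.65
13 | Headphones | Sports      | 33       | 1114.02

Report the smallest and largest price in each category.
SELECT category, MIN(price), MAX(price)
FROM sales
GROUP BY category

Result:
  Electronics: min=45.51, max=152.24
  Furniture: min=549.40, max=1720.65
  Garden: min=367.69, max=1742.47
  Media: min=1317.86, max=1995.07
  Sports: min=1114.02, max=1133.34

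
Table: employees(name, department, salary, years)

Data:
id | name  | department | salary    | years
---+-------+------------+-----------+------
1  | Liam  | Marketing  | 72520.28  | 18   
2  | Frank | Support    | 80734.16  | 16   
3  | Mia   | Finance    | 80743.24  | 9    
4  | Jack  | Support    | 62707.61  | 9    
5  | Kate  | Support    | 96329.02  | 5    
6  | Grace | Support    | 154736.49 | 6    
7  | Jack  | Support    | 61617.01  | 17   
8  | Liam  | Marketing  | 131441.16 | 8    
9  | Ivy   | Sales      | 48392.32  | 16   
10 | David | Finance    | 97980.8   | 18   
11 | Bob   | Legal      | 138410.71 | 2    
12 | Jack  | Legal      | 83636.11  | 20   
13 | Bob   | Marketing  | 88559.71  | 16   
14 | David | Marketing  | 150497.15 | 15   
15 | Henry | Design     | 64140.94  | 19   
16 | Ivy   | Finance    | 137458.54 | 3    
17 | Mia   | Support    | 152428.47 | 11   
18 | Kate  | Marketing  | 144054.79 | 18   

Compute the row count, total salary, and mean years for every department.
SELECT department,
       COUNT(*) as cnt,
       SUM(salary) as total_salary,
       AVG(years) as avg_years
FROM employees
GROUP BY department

Result:
  Design: 1 records, 64140.94 total salary, 19.00 avg years
  Finance: 3 records, 316182.58 total salary, 10.00 avg years
  Legal: 2 records, 222046.82 total salary, 11.00 avg years
  Marketing: 5 records, 587073.09 total salary, 15.00 avg years
  Sales: 1 records, 48392.32 total salary, 16.00 avg years
  Support: 6 records, 608552.76 total salary, 10.67 avg years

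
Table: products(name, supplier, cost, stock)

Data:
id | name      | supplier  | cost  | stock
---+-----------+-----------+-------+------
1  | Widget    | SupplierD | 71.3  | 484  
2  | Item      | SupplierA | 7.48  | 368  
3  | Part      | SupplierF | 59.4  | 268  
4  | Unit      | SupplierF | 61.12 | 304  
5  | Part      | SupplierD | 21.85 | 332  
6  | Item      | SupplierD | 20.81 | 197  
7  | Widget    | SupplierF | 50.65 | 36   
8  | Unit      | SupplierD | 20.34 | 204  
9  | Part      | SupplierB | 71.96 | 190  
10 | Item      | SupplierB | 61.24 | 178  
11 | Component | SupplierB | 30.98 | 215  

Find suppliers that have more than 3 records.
SELECT supplier, COUNT(*) as cnt
FROM products
GROUP BY supplier
HAVING COUNT(*) > 3

Result:
  SupplierD: 4

Note: HAVING filters groups after aggregation, WHERE filters rows before.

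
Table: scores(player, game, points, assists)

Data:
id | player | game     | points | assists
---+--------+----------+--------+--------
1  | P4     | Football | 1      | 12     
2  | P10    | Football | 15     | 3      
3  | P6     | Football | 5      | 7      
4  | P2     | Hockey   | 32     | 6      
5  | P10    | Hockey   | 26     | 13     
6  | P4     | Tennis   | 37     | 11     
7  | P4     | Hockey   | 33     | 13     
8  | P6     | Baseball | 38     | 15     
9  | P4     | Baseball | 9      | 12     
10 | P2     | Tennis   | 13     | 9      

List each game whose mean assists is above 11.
SELECT game, AVG(assists)
FROM scores
GROUP BY game
HAVING AVG(assists) > 11

Result:
  Baseball: avg=13.50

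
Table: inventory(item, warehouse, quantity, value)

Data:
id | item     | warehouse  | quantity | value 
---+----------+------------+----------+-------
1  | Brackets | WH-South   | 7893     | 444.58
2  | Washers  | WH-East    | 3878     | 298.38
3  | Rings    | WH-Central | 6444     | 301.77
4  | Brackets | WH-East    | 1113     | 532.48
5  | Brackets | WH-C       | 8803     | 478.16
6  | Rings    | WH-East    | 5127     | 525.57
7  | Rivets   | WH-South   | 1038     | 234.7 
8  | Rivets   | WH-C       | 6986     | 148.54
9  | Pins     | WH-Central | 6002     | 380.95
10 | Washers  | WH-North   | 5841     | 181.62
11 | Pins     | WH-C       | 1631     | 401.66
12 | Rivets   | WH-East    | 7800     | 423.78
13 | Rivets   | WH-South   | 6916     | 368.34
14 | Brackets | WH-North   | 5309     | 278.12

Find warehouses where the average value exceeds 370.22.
SELECT warehouse, AVG(value)
FROM inventory
GROUP BY warehouse
HAVING AVG(value) > 370.22

Result:
  WH-East: avg=445.05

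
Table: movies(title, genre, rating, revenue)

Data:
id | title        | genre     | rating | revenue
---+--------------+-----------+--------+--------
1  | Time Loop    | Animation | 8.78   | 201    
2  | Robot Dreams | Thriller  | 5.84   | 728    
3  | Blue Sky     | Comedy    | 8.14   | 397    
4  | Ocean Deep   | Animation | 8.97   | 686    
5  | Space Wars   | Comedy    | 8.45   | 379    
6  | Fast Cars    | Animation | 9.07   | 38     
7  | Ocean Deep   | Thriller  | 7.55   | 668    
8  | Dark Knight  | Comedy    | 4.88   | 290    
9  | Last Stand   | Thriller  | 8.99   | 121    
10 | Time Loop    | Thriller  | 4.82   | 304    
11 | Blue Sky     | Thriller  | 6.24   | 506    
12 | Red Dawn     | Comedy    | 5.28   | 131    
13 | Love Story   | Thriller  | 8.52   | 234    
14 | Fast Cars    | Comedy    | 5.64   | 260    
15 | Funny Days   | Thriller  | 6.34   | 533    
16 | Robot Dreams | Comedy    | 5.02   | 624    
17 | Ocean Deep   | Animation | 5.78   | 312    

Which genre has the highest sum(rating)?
SELECT genre, SUM(rating) as val
FROM movies
GROUP BY genre
ORDER BY val DESC
LIMIT 1

Result: Thriller with sum(rating) = 48.30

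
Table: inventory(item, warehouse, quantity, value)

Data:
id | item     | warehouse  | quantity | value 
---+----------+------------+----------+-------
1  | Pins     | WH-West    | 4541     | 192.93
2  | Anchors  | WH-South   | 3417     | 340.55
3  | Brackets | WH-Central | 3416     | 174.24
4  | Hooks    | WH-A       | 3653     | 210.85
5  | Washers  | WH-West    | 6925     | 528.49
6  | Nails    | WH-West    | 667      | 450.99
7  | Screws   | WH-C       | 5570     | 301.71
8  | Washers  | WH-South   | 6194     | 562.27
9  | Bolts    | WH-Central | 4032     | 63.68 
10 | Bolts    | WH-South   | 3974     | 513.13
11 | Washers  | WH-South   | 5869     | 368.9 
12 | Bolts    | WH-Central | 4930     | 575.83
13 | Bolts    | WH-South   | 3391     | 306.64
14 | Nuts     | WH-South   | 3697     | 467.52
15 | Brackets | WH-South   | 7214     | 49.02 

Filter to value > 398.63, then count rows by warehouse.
SELECT warehouse, COUNT(*)
FROM inventory
WHERE value > 398.63
GROUP BY warehouse

Note: WHERE filters rows before grouping.

Result:
  WH-Central: 1
  WH-South: 3
  WH-West: 2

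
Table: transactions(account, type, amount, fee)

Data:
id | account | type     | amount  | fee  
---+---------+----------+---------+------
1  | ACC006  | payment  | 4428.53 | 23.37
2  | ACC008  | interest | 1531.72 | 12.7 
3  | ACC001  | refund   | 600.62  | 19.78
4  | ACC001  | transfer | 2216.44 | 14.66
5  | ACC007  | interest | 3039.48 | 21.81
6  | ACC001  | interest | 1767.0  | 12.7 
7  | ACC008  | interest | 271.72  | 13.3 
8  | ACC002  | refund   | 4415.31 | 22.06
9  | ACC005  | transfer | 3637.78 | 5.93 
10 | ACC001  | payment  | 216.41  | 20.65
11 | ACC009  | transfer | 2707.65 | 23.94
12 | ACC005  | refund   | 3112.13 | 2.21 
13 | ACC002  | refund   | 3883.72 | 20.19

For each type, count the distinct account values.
SELECT type, COUNT(DISTINCT account)
FROM transactions
GROUP BY type

Result:
  interest: 3 distinct
  payment: 2 distinct
  refund: 3 distinct
  transfer: 3 distinct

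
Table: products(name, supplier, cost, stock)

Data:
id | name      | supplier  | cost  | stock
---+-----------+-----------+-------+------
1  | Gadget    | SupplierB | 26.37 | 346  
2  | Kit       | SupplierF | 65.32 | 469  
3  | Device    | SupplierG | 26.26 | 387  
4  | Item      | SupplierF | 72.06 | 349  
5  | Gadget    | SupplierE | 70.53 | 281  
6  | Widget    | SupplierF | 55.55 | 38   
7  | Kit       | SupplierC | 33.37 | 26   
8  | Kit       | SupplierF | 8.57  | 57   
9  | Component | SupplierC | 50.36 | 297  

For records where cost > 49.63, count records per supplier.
SELECT supplier, COUNT(*)
FROM products
WHERE cost > 49.63
GROUP BY supplier

Note: WHERE filters rows before grouping.

Result:
  SupplierC: 1
  SupplierE: 1
  SupplierF: 3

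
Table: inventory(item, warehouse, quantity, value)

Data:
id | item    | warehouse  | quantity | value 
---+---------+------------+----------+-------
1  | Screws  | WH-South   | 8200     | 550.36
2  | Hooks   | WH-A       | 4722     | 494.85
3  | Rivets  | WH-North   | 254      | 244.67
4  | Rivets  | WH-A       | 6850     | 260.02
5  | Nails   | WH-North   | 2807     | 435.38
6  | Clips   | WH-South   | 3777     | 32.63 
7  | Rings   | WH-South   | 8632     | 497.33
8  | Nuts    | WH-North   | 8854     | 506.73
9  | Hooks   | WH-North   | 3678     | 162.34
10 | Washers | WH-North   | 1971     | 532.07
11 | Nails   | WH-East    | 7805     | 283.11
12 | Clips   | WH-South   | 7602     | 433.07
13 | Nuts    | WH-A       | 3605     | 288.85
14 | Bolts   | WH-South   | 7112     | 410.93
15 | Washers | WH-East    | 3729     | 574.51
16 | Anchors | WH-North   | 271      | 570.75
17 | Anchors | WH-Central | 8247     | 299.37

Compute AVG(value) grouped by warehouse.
SELECT warehouse, AVG(value) as result
FROM inventory
GROUP BY warehouse

Result:
  WH-A: 347.91
  WH-Central: 299.37
  WH-East: 428.81
  WH-North: 408.66
  WH-South: 384.86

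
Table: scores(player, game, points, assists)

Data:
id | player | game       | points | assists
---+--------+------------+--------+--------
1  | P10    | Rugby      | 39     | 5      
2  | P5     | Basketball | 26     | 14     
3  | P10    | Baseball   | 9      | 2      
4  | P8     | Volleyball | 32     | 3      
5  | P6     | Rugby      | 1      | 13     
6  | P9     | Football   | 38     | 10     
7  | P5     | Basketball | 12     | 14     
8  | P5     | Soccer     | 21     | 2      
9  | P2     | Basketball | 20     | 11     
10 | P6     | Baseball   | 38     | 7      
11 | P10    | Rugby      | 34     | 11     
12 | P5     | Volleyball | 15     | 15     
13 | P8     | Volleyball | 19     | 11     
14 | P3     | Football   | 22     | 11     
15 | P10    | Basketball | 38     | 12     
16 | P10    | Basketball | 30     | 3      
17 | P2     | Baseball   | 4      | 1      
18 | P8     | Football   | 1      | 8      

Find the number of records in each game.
SELECT game, COUNT(*) as count
FROM scores
GROUP BY game

Result:
  Baseball: 3
  Basketball: 5
  Football: 3
  Rugby: 3
  Soccer: 1
  Volleyball: 3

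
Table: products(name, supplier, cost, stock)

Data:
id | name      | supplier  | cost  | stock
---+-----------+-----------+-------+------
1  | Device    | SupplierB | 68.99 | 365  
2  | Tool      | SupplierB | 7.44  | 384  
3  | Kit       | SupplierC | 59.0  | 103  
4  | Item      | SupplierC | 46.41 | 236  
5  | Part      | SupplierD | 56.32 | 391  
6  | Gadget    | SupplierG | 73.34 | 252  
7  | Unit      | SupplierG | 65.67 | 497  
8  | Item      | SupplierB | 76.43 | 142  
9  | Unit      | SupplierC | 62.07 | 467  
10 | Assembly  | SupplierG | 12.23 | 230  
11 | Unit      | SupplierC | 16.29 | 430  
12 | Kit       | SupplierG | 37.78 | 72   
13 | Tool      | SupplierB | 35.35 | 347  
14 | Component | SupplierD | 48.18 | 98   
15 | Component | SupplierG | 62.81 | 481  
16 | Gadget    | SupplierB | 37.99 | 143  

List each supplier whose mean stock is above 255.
SELECT supplier, AVG(stock)
FROM products
GROUP BY supplier
HAVING AVG(stock) > 255

Result:
  SupplierB: avg=276.20
  SupplierC: avg=309.00
  SupplierG: avg=306.40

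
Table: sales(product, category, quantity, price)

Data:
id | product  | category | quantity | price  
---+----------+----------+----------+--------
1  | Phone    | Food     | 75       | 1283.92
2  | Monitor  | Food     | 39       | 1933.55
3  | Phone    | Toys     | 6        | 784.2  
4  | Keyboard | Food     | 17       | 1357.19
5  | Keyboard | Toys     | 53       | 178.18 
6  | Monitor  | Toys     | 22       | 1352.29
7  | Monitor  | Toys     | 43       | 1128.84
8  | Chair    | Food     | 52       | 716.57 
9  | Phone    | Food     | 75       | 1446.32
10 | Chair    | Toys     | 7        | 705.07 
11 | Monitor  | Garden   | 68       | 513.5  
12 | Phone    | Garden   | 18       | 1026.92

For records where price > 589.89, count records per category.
SELECT category, COUNT(*)
FROM sales
WHERE price > 589.89
GROUP BY category

Note: WHERE filters rows before grouping.

Result:
  Food: 5
  Garden: 1
  Toys: 4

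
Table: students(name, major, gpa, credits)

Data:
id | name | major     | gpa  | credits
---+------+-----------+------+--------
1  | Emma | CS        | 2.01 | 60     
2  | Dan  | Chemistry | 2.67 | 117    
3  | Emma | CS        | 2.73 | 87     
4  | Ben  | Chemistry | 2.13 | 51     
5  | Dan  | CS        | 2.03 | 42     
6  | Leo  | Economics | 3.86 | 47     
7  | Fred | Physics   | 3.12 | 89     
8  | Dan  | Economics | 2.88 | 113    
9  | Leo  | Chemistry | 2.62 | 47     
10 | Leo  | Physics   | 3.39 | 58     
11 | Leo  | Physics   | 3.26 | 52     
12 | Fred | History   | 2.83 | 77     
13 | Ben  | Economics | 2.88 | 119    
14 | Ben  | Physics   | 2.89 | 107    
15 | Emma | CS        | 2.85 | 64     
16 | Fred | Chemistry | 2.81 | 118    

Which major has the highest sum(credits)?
SELECT major, SUM(credits) as val
FROM students
GROUP BY major
ORDER BY val DESC
LIMIT 1

Result: Chemistry with sum(credits) = 333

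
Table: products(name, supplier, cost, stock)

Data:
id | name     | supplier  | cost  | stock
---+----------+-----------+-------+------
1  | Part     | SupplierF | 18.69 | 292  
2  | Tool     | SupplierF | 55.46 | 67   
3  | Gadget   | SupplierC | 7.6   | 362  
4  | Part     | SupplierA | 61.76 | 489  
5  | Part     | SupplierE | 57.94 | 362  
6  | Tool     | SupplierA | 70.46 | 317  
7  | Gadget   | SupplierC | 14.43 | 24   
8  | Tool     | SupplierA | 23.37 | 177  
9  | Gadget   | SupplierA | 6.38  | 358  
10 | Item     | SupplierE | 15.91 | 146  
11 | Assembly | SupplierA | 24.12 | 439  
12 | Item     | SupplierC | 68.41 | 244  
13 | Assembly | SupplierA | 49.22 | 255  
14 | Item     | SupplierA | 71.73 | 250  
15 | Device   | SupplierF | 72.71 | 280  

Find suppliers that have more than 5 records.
SELECT supplier, COUNT(*) as cnt
FROM products
GROUP BY supplier
HAVING COUNT(*) > 5

Result:
  SupplierA: 7

Note: HAVING filters groups after aggregation, WHERE filters rows before.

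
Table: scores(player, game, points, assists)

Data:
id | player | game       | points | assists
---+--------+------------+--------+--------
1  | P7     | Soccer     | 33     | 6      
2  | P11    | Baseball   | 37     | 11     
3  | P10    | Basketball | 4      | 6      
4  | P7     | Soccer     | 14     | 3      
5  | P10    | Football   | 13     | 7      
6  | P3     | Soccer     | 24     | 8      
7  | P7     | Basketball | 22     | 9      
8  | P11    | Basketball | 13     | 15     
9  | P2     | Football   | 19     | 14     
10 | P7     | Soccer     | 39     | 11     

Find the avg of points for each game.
SELECT game, AVG(points) as result
FROM scores
GROUP BY game

Result:
  Baseball: 37.00
  Basketball: 13.00
  Football: 16.00
  Soccer: 27.50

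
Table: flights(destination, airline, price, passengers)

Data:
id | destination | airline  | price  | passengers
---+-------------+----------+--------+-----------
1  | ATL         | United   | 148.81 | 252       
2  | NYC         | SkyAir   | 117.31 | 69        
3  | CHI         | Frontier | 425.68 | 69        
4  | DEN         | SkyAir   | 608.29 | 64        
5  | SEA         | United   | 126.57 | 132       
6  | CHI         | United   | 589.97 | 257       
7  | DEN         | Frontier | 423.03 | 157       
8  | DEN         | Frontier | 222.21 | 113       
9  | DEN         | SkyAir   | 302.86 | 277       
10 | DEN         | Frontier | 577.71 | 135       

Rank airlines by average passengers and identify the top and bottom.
SELECT airline, AVG(passengers)
FROM flights
GROUP BY airline
ORDER BY AVG(passengers)

All groups:
  Frontier: 118.50
  SkyAir: 136.67
  United: 213.67

Highest: United (213.67)
Lowest: Frontier (118.50)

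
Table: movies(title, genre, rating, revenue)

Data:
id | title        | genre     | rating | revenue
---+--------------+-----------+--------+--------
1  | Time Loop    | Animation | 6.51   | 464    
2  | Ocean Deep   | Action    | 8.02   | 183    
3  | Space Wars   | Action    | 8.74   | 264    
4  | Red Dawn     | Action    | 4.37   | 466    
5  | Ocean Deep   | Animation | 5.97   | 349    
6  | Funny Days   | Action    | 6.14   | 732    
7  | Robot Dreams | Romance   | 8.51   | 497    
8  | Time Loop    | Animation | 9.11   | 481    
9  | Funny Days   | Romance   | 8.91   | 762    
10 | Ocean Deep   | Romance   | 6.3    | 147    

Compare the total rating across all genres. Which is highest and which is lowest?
SELECT genre, SUM(rating)
FROM movies
GROUP BY genre
ORDER BY SUM(rating)

All groups:
  Animation: 21.59
  Romance: 23.72
  Action: 27.27

Highest: Action (27.27)
Lowest: Animation (21.59)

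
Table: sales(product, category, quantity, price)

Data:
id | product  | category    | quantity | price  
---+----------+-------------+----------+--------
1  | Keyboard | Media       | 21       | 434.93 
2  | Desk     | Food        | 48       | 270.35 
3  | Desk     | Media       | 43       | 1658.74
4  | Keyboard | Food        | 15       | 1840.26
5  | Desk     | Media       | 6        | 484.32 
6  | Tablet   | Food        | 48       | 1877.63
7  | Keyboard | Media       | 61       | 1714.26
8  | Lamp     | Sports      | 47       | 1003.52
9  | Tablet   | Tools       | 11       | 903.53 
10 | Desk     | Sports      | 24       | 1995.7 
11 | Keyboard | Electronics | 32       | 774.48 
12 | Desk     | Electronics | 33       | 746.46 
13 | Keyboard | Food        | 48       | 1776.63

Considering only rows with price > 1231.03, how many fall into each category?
SELECT category, COUNT(*)
FROM sales
WHERE price > 1231.03
GROUP BY category

Note: WHERE filters rows before grouping.

Result:
  Food: 3
  Media: 2
  Sports: 1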